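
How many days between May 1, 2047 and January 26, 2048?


From May 1, 2047 to January 26, 2048
Rest of May 2047: 31 - 1 = 30
Full months: June 30, July 31, August 31, September 30, October 31, November 30, December 31
Days into January 2048: 26
Total = 30 + 30 + 31 + 31 + 30 + 31 + 30 + 31 + 26 = 270 days

270 days


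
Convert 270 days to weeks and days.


Weeks: 270 ÷ 7 = 38 remainder 4

38 weeks 4 days


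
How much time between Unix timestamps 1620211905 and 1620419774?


Difference = 1620419774 - 1620211905 = 207869 seconds
In hours: 207869 / 3600 ≈ 57.7
In days: 207869 / 86400 ≈ 2.41

207869 seconds (57.7 hours / 2.41 days)


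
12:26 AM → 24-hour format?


00:26

Input: 12:26 AM
12 AM → 00 (midnight)


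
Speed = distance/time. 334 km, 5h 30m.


Distance: 334 km
Time: 5h 30m = 330 min = 330/60 = 11/2 hours
Speed = 334 ÷ (11/2) = 334 × 2 / 11 = 668/11 ≈ 60.7 km/h

60.7 km/h


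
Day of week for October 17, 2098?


Zeller's congruence:
q=17, m=10, k=98, j=20
h = (17 + ⌊13×11/5⌋ + 98 + ⌊98/4⌋ + ⌊20/4⌋ - 2×20) mod 7
= (17 + 28 + 98 + 24 + 5 - 40) mod 7
= 132 mod 7 = 6
h=6 → Friday

Friday


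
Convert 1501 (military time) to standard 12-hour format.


Hour: 15
15 - 12 = 3 → PM

3:01 PM


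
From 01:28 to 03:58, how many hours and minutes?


End time in minutes: 3×60 + 58 = 238
Start time in minutes: 1×60 + 28 = 88
Difference = 238 - 88 = 150 minutes
= 2 hours 30 minutes

2h 30m


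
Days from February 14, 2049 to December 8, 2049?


297 days

From February 14, 2049 to December 8, 2049
Rest of February 2049: 28 - 14 = 14
Full months: March 31, April 30, May 31, June 30, July 31, August 31, September 30, October 31, November 30
Days into December 2049: 8
Total = 14 + 31 + 30 + 31 + 30 + 31 + 31 + 30 + 31 + 30 + 8 = 297 days


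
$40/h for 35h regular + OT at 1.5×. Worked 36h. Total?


$1460.00

Regular: 35h × $40 = $1400.00
Overtime: 36 - 35 = 1h
OT pay: 1h × $40 × 1.5 = $60.00
Total = $1400.00 + $60.00 = $1460.00


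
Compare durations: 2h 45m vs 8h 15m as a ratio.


Duration 1: 165 minutes
Duration 2: 495 minutes
Ratio = 165:495
GCD = 165
Simplified = 1:3
As a decimal: 1/3 ≈ 0.33

1:3 (0.33)


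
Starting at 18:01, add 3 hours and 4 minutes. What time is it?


Start: 1081 minutes from midnight
Add: 184 minutes
Total: 1265 minutes
Hours: 1265 ÷ 60 = 21 remainder 5

21:05


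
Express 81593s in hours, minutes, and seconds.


22h 39m 53s

Hours: 81593 ÷ 3600 = 22 remainder 2393
Minutes: 2393 ÷ 60 = 39 remainder 53
Seconds: 53


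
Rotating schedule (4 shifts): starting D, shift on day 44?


Shifts: A, B, C, D
Start: D (index 3)
Day 44: (3 + 44 - 1) mod 4
= 46 mod 4
= 2
Index 2 → shift C

Shift C


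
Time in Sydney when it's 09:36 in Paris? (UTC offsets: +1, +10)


18:36

Time difference = UTC+10 - UTC+1 = +9 hours
New hour = (9 + 9) mod 24
= 18 mod 24 = 18
Minutes unchanged → 18:36


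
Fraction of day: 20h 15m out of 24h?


0.8438 (84.38%)

Total minutes: 20×60 + 15 = 1215
Day = 24×60 = 1440 minutes
Fraction = 1215/1440 ≈ 0.8438
As a percentage: 1215/1440 × 100 ≈ 84.38%


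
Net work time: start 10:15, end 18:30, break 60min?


7h 15m (435 minutes)

Total time = (18×60+30) - (10×60+15)
= 1110 - 615 = 495 min
Minus break: 495 - 60 = 435 min
= 7h 15m


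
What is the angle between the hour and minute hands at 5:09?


100.5°

Hour hand = 5×30 + 9×0.5 = 154.5°
Minute hand = 9×6 = 54°
Difference = |154.5 - 54| = 100.5°


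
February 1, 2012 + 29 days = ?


March 1, 2012

Start: February 1, 2012
Add 29 days
February 1 → March 1: 29 - 1 + 1 = 29 days (29 - 29 = 0 left)
Land exactly on March 1, 2012


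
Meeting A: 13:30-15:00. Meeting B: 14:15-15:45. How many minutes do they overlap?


45 minutes

Meeting A: 810-900 (in minutes from midnight)
Meeting B: 855-945
Overlap start = max(810, 855) = 855
Overlap end = min(900, 945) = 900
Overlap = max(0, 900 - 855) = 45 min


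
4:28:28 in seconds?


16108 seconds

Hours: 4 × 3600 = 14400
Minutes: 28 × 60 = 1680
Seconds: 28
Total = 14400 + 1680 + 28 = 16108


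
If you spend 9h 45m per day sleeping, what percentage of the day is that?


Time: 585 minutes
Day: 1440 minutes
Percentage = (585/1440) × 100 ≈ 40.6%

40.6%


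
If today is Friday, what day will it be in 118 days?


Start: Friday (index 4)
(4 + 118) mod 7
= 122 mod 7
= 3
Index 3 → Thursday

Thursday


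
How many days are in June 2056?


Month: June (month 6)
June has 30 days

30 days


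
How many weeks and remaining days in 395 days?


Weeks: 395 ÷ 7 = 56 remainder 3

56 weeks 3 days


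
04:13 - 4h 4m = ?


Start: 253 minutes from midnight
Subtract: 244 minutes
Remaining: 253 - 244 = 9
Hours: 0, Minutes: 9

00:09


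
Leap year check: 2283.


No

Rules: divisible by 4 AND (not by 100 OR by 400)
2283 ÷ 4 = 570 remainder 3 → not divisible by 4
Not divisible by 4 → not a leap year


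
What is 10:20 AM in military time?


10:20

Input: 10:20 AM
AM hour stays: 10


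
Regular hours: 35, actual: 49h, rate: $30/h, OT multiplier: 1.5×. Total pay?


$1680.00

Regular: 35h × $30 = $1050.00
Overtime: 49 - 35 = 14h
OT pay: 14h × $30 × 1.5 = $630.00
Total = $1050.00 + $630.00 = $1680.00


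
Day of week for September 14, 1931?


Zeller's congruence:
q=14, m=9, k=31, j=19
h = (14 + ⌊13×10/5⌋ + 31 + ⌊31/4⌋ + ⌊19/4⌋ - 2×19) mod 7
= (14 + 26 + 31 + 7 + 4 - 38) mod 7
= 44 mod 7 = 2
h=2 → Monday

Monday


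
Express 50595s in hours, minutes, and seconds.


Hours: 50595 ÷ 3600 = 14 remainder 195
Minutes: 195 ÷ 60 = 3 remainder 15
Seconds: 15

14h 3m 15s


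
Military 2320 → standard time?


11:20 PM

Hour: 23
23 - 12 = 11 → PM


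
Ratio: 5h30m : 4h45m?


22:19 (1.16)

Duration 1: 330 minutes
Duration 2: 285 minutes
Ratio = 330:285
GCD = 15
Simplified = 22:19
As a decimal: 22/19 ≈ 1.16


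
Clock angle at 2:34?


Hour hand = 2×30 + 34×0.5 = 77.0°
Minute hand = 34×6 = 204°
Difference = |77.0 - 204| = 127.0°

127.0°


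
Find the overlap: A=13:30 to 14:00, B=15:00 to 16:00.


0 minutes

Meeting A: 810-840 (in minutes from midnight)
Meeting B: 900-960
Overlap start = max(810, 900) = 900
Overlap end = min(840, 960) = 840
Overlap = max(0, 840 - 900) = 0 min


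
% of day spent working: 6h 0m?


25.0%

Time: 360 minutes
Day: 1440 minutes
Percentage = (360/1440) × 100 = 25.0%


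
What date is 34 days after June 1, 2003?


Start: June 1, 2003
Add 34 days
June 1 → July 1: 30 - 1 + 1 = 30 days (34 - 30 = 4 left)
July 1 + 4 = July 5, 2003

July 5, 2003


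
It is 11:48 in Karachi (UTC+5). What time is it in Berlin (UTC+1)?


07:48

Time difference = UTC+1 - UTC+5 = -4 hours
New hour = (11 -4) mod 24
= 7 mod 24 = 7
Minutes unchanged → 07:48


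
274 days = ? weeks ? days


Weeks: 274 ÷ 7 = 39 remainder 1

39 weeks 1 days


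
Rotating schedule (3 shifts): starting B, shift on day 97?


Shifts: A, B, C
Start: B (index 1)
Day 97: (1 + 97 - 1) mod 3
= 97 mod 3
= 1
Index 1 → shift B

Shift B


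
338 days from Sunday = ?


Start: Sunday (index 6)
(6 + 338) mod 7
= 344 mod 7
= 1
Index 1 → Tuesday

Tuesday


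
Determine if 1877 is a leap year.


Rules: divisible by 4 AND (not by 100 OR by 400)
1877 ÷ 4 = 469 remainder 1 → not divisible by 4
Not divisible by 4 → not a leap year

No


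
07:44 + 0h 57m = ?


08:41

Start: 464 minutes from midnight
Add: 57 minutes
Total: 521 minutes
Hours: 521 ÷ 60 = 8 remainder 41


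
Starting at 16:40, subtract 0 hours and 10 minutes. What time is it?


16:30

Start: 1000 minutes from midnight
Subtract: 10 minutes
Remaining: 1000 - 10 = 990
Hours: 16, Minutes: 30


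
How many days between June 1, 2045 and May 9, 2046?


From June 1, 2045 to May 9, 2046
Rest of June 2045: 30 - 1 = 29
Full months: July 31, August 31, September 30, October 31, November 30, December 31, January 31, February 2046 28, March 31, April 30
Days into May 2046: 9
Total = 29 + 31 + 31 + 30 + 31 + 30 + 31 + 31 + 28 + 31 + 30 + 9 = 342 days

342 days


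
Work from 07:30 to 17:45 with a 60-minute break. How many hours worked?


Total time = (17×60+45) - (7×60+30)
= 1065 - 450 = 615 min
Minus break: 615 - 60 = 555 min
= 9h 15m

9h 15m (555 minutes)


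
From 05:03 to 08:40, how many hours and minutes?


End time in minutes: 8×60 + 40 = 520
Start time in minutes: 5×60 + 3 = 303
Difference = 520 - 303 = 217 minutes
= 3 hours 37 minutes

3h 37m


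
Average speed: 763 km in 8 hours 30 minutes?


89.8 km/h

Distance: 763 km
Time: 8h 30m = 510 min = 510/60 = 17/2 hours
Speed = 763 ÷ (17/2) = 763 × 2 / 17 = 1526/17 ≈ 89.8 km/h


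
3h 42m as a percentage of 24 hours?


0.1542 (15.42%)

Total minutes: 3×60 + 42 = 222
Day = 24×60 = 1440 minutes
Fraction = 222/1440 ≈ 0.1542
As a percentage: 222/1440 × 100 ≈ 15.42%


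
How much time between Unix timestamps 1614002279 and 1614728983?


Difference = 1614728983 - 1614002279 = 726704 seconds
In hours: 726704 / 3600 ≈ 201.9
In days: 726704 / 86400 ≈ 8.41

726704 seconds (201.9 hours / 8.41 days)


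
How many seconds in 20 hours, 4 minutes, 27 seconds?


72267 seconds

Hours: 20 × 3600 = 72000
Minutes: 4 × 60 = 240
Seconds: 27
Total = 72000 + 240 + 27 = 72267


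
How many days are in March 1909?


Month: March (month 3)
March has 31 days

31 days


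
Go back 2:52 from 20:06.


17:14

Start: 1206 minutes from midnight
Subtract: 172 minutes
Remaining: 1206 - 172 = 1034
Hours: 17, Minutes: 14


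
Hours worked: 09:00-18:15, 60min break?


Total time = (18×60+15) - (9×60+0)
= 1095 - 540 = 555 min
Minus break: 555 - 60 = 495 min
= 8h 15m

8h 15m (495 minutes)


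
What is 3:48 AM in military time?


Input: 3:48 AM
AM hour stays: 3

03:48


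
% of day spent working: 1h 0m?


4.2%

Time: 60 minutes
Day: 1440 minutes
Percentage = (60/1440) × 100 ≈ 4.2%


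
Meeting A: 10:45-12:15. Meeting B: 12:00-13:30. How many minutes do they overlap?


Meeting A: 645-735 (in minutes from midnight)
Meeting B: 720-810
Overlap start = max(645, 720) = 720
Overlap end = min(735, 810) = 735
Overlap = max(0, 735 - 720) = 15 min

15 minutes


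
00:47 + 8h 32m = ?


09:19

Start: 47 minutes from midnight
Add: 512 minutes
Total: 559 minutes
Hours: 559 ÷ 60 = 9 remainder 19


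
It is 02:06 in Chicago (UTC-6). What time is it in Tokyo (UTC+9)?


17:06

Time difference = UTC+9 - UTC-6 = +15 hours
New hour = (2 + 15) mod 24
= 17 mod 24 = 17
Minutes unchanged → 17:06


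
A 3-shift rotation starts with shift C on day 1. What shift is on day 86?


Shifts: A, B, C
Start: C (index 2)
Day 86: (2 + 86 - 1) mod 3
= 87 mod 3
= 0
Index 0 → shift A

Shift A


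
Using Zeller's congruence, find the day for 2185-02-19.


Zeller's congruence:
q=19, m=14, k=84, j=21
h = (19 + ⌊13×15/5⌋ + 84 + ⌊84/4⌋ + ⌊21/4⌋ - 2×21) mod 7
= (19 + 39 + 84 + 21 + 5 - 42) mod 7
= 126 mod 7 = 0
h=0 → Saturday

Saturday


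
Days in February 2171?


Month: February (month 2)
February: 28 or 29 (leap year)
2171 leap year? No

28 days


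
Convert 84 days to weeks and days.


12 weeks 0 days

Weeks: 84 ÷ 7 = 12 remainder 0


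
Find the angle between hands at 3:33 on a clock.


91.5°

Hour hand = 3×30 + 33×0.5 = 106.5°
Minute hand = 33×6 = 198°
Difference = |106.5 - 198| = 91.5°


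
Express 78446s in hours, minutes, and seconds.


21h 47m 26s

Hours: 78446 ÷ 3600 = 21 remainder 2846
Minutes: 2846 ÷ 60 = 47 remainder 26
Seconds: 26


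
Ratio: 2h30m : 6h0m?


5:12 (0.42)

Duration 1: 150 minutes
Duration 2: 360 minutes
Ratio = 150:360
GCD = 30
Simplified = 5:12
As a decimal: 5/12 ≈ 0.42


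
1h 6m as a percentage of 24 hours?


0.0458 (4.58%)

Total minutes: 1×60 + 6 = 66
Day = 24×60 = 1440 minutes
Fraction = 66/1440 ≈ 0.0458
As a percentage: 66/1440 × 100 ≈ 4.58%


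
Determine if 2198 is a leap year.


No

Rules: divisible by 4 AND (not by 100 OR by 400)
2198 ÷ 4 = 549 remainder 2 → not divisible by 4
Not divisible by 4 → not a leap year


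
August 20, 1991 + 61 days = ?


October 20, 1991

Start: August 20, 1991
Add 61 days
August 20 → September 1: 31 - 20 + 1 = 12 days (61 - 12 = 49 left)
September 1 → October 1: 30 - 1 + 1 = 30 days (49 - 30 = 19 left)
October 1 + 19 = October 20, 1991


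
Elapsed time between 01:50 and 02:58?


1h 8m

End time in minutes: 2×60 + 58 = 178
Start time in minutes: 1×60 + 50 = 110
Difference = 178 - 110 = 68 minutes
= 1 hours 8 minutes


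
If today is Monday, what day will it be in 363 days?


Start: Monday (index 0)
(0 + 363) mod 7
= 363 mod 7
= 6
Index 6 → Sunday

Sunday


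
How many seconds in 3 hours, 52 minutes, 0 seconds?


Hours: 3 × 3600 = 10800
Minutes: 52 × 60 = 3120
Seconds: 0
Total = 10800 + 3120 + 0 = 13920

13920 seconds


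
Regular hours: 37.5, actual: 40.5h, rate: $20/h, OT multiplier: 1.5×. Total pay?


Regular: 37.5h × $20 = $750.00
Overtime: 40.5 - 37.5 = 3.0h
OT pay: 3.0h × $20 × 1.5 = $90.00
Total = $750.00 + $90.00 = $840.00

$840.00


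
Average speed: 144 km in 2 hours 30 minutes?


57.6 km/h

Distance: 144 km
Time: 2h 30m = 150 min = 150/60 = 5/2 hours
Speed = 144 ÷ (5/2) = 144 × 2 / 5 = 288/5 = 57.6 km/h


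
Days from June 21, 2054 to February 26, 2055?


250 days

From June 21, 2054 to February 26, 2055
Rest of June 2054: 30 - 21 = 9
Full months: July 31, August 31, September 30, October 31, November 30, December 31, January 31
Days into February 2055: 26
Total = 9 + 31 + 31 + 30 + 31 + 30 + 31 + 31 + 26 = 250 days


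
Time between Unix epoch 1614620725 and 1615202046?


Difference = 1615202046 - 1614620725 = 581321 seconds
In hours: 581321 / 3600 ≈ 161.5
In days: 581321 / 86400 ≈ 6.73

581321 seconds (161.5 hours / 6.73 days)


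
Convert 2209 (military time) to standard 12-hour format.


10:09 PM

Hour: 22
22 - 12 = 10 → PM


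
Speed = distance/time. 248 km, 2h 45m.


Distance: 248 km
Time: 2h 45m = 165 min = 165/60 = 11/4 hours
Speed = 248 ÷ (11/4) = 248 × 4 / 11 = 992/11 ≈ 90.2 km/h

90.2 km/h


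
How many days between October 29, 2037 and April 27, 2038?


180 days

From October 29, 2037 to April 27, 2038
Rest of October 2037: 31 - 29 = 2
Full months: November 30, December 31, January 31, February 2038 28, March 31
Days into April 2038: 27
Total = 2 + 30 + 31 + 31 + 28 + 31 + 27 = 180 days


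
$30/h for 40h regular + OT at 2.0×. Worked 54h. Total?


Regular: 40h × $30 = $1200.00
Overtime: 54 - 40 = 14h
OT pay: 14h × $30 × 2.0 = $840.00
Total = $1200.00 + $840.00 = $2040.00

$2040.00


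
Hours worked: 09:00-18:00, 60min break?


8h 0m (480 minutes)

Total time = (18×60+0) - (9×60+0)
= 1080 - 540 = 540 min
Minus break: 540 - 60 = 480 min
= 8h 0m


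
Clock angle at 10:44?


58.0°

Hour hand = 10×30 + 44×0.5 = 322.0°
Minute hand = 44×6 = 264°
Difference = |322.0 - 264| = 58.0°


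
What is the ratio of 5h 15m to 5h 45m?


Duration 1: 315 minutes
Duration 2: 345 minutes
Ratio = 315:345
GCD = 15
Simplified = 21:23
As a decimal: 21/23 ≈ 0.91

21:23 (0.91)


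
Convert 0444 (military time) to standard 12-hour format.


Hour: 4
4 < 12 → AM

4:44 AM


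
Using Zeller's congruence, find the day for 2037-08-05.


Zeller's congruence:
q=5, m=8, k=37, j=20
h = (5 + ⌊13×9/5⌋ + 37 + ⌊37/4⌋ + ⌊20/4⌋ - 2×20) mod 7
= (5 + 23 + 37 + 9 + 5 - 40) mod 7
= 39 mod 7 = 4
h=4 → Wednesday

Wednesday


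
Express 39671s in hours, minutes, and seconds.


11h 1m 11s

Hours: 39671 ÷ 3600 = 11 remainder 71
Minutes: 71 ÷ 60 = 1 remainder 11
Seconds: 11


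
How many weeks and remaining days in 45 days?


Weeks: 45 ÷ 7 = 6 remainder 3

6 weeks 3 days


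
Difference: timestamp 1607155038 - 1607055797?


Difference = 1607155038 - 1607055797 = 99241 seconds
In hours: 99241 / 3600 ≈ 27.6
In days: 99241 / 86400 ≈ 1.15

99241 seconds (27.6 hours / 1.15 days)


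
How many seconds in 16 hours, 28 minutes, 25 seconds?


59305 seconds

Hours: 16 × 3600 = 57600
Minutes: 28 × 60 = 1680
Seconds: 25
Total = 57600 + 1680 + 25 = 59305


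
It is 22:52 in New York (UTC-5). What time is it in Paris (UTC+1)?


Time difference = UTC+1 - UTC-5 = +6 hours
New hour = (22 + 6) mod 24
= 28 mod 24 = 4
Minutes unchanged → 04:52; 28 ≥ 24 → next day

04:52 (next day)


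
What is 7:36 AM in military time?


07:36

Input: 7:36 AM
AM hour stays: 7


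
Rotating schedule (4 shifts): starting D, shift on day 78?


Shift A

Shifts: A, B, C, D
Start: D (index 3)
Day 78: (3 + 78 - 1) mod 4
= 80 mod 4
= 0
Index 0 → shift A


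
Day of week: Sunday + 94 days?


Start: Sunday (index 6)
(6 + 94) mod 7
= 100 mod 7
= 2
Index 2 → Wednesday

Wednesday


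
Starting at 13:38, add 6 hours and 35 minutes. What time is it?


20:13

Start: 818 minutes from midnight
Add: 395 minutes
Total: 1213 minutes
Hours: 1213 ÷ 60 = 20 remainder 13


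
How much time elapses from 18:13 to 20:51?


End time in minutes: 20×60 + 51 = 1251
Start time in minutes: 18×60 + 13 = 1093
Difference = 1251 - 1093 = 158 minutes
= 2 hours 38 minutes

2h 38m


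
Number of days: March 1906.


Month: March (month 3)
March has 31 days

31 days


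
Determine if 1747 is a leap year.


Rules: divisible by 4 AND (not by 100 OR by 400)
1747 ÷ 4 = 436 remainder 3 → not divisible by 4
Not divisible by 4 → not a leap year

No


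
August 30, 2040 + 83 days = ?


November 21, 2040

Start: August 30, 2040
Add 83 days
August 30 → September 1: 31 - 30 + 1 = 2 days (83 - 2 = 81 left)
September 1 → October 1: 30 - 1 + 1 = 30 days (81 - 30 = 51 left)
October 1 → November 1: 31 - 1 + 1 = 31 days (51 - 31 = 20 left)
November 1 + 20 = November 21, 2040


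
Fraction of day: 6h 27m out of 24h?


Total minutes: 6×60 + 27 = 387
Day = 24×60 = 1440 minutes
Fraction = 387/1440 ≈ 0.2688
As a percentage: 387/1440 × 100 ≈ 26.88%

0.2688 (26.88%)


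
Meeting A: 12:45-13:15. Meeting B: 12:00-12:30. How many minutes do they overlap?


Meeting A: 765-795 (in minutes from midnight)
Meeting B: 720-750
Overlap start = max(765, 720) = 765
Overlap end = min(795, 750) = 750
Overlap = max(0, 750 - 765) = 0 min

0 minutes


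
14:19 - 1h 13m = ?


13:06

Start: 859 minutes from midnight
Subtract: 73 minutes
Remaining: 859 - 73 = 786
Hours: 13, Minutes: 6


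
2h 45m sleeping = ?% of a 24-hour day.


11.5%

Time: 165 minutes
Day: 1440 minutes
Percentage = (165/1440) × 100 ≈ 11.5%


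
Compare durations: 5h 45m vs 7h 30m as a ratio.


23:30 (0.77)

Duration 1: 345 minutes
Duration 2: 450 minutes
Ratio = 345:450
GCD = 15
Simplified = 23:30
As a decimal: 23/30 ≈ 0.77


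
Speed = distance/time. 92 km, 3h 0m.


Distance: 92 km
Time: 3 hours
Speed = 92 / 3 ≈ 30.7 km/h

30.7 km/h


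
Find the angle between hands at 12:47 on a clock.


Hour hand (12 ≡ 0 on the dial): 0×30 + 47×0.5 = 23.5°
Minute hand = 47×6 = 282°
Difference = |23.5 - 282| = 258.5°
Since > 180°: 360 - 258.5 = 101.5°

101.5°


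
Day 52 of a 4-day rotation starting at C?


Shift B

Shifts: A, B, C, D
Start: C (index 2)
Day 52: (2 + 52 - 1) mod 4
= 53 mod 4
= 1
Index 1 → shift B


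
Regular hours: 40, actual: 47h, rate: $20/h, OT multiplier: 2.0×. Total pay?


$1080.00

Regular: 40h × $20 = $800.00
Overtime: 47 - 40 = 7h
OT pay: 7h × $20 × 2.0 = $280.00
Total = $800.00 + $280.00 = $1080.00


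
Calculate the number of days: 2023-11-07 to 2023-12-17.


From November 7, 2023 to December 17, 2023
Rest of November 2023: 30 - 7 = 23
Days into December 2023: 17
Total = 23 + 17 = 40 days

40 days


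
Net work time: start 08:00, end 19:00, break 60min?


Total time = (19×60+0) - (8×60+0)
= 1140 - 480 = 660 min
Minus break: 660 - 60 = 600 min
= 10h 0m

10h 0m (600 minutes)


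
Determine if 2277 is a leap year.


Rules: divisible by 4 AND (not by 100 OR by 400)
2277 ÷ 4 = 569 remainder 1 → not divisible by 4
Not divisible by 4 → not a leap year

No


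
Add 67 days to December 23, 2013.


February 28, 2014

Start: December 23, 2013
Add 67 days
December 23 → January 1: 31 - 23 + 1 = 9 days (67 - 9 = 58 left)
January 1 → February 1: 31 - 1 + 1 = 31 days (58 - 31 = 27 left)
February 1 + 27 = February 28, 2014


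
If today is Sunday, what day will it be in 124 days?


Friday

Start: Sunday (index 6)
(6 + 124) mod 7
= 130 mod 7
= 4
Index 4 → Friday


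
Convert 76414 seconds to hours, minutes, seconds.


Hours: 76414 ÷ 3600 = 21 remainder 814
Minutes: 814 ÷ 60 = 13 remainder 34
Seconds: 34

21h 13m 34s


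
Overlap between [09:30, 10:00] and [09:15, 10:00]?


Meeting A: 570-600 (in minutes from midnight)
Meeting B: 555-600
Overlap start = max(570, 555) = 570
Overlap end = min(600, 600) = 600
Overlap = max(0, 600 - 570) = 30 min

30 minutes


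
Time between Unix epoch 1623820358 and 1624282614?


462256 seconds (128.4 hours / 5.35 days)

Difference = 1624282614 - 1623820358 = 462256 seconds
In hours: 462256 / 3600 ≈ 128.4
In days: 462256 / 86400 ≈ 5.35


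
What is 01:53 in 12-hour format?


Hour: 1
1 < 12 → AM

1:53 AM


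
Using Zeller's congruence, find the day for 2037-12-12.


Saturday

Zeller's congruence:
q=12, m=12, k=37, j=20
h = (12 + ⌊13×13/5⌋ + 37 + ⌊37/4⌋ + ⌊20/4⌋ - 2×20) mod 7
= (12 + 33 + 37 + 9 + 5 - 40) mod 7
= 56 mod 7 = 0
h=0 → Saturday


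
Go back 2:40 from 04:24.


Start: 264 minutes from midnight
Subtract: 160 minutes
Remaining: 264 - 160 = 104
Hours: 1, Minutes: 44

01:44


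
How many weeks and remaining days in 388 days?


55 weeks 3 days

Weeks: 388 ÷ 7 = 55 remainder 3


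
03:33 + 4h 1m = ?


07:34

Start: 213 minutes from midnight
Add: 241 minutes
Total: 454 minutes
Hours: 454 ÷ 60 = 7 remainder 34


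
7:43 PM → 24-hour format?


19:43

Input: 7:43 PM
PM: 7 + 12 = 19


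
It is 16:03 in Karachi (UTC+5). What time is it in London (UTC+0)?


11:03

Time difference = UTC+0 - UTC+5 = -5 hours
New hour = (16 -5) mod 24
= 11 mod 24 = 11
Minutes unchanged → 11:03


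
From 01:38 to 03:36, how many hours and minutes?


End time in minutes: 3×60 + 36 = 216
Start time in minutes: 1×60 + 38 = 98
Difference = 216 - 98 = 118 minutes
= 1 hours 58 minutes

1h 58m


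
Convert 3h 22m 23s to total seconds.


12143 seconds

Hours: 3 × 3600 = 10800
Minutes: 22 × 60 = 1320
Seconds: 23
Total = 10800 + 1320 + 23 = 12143


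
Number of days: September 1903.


30 days

Month: September (month 9)
September has 30 days


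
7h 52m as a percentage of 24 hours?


0.3278 (32.78%)

Total minutes: 7×60 + 52 = 472
Day = 24×60 = 1440 minutes
Fraction = 472/1440 ≈ 0.3278
As a percentage: 472/1440 × 100 ≈ 32.78%


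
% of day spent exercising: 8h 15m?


34.4%

Time: 495 minutes
Day: 1440 minutes
Percentage = (495/1440) × 100 ≈ 34.4%


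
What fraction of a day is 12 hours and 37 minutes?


Total minutes: 12×60 + 37 = 757
Day = 24×60 = 1440 minutes
Fraction = 757/1440 ≈ 0.5257
As a percentage: 757/1440 × 100 ≈ 52.57%

0.5257 (52.57%)


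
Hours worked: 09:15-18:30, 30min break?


8h 45m (525 minutes)

Total time = (18×60+30) - (9×60+15)
= 1110 - 555 = 555 min
Minus break: 555 - 30 = 525 min
= 8h 45m


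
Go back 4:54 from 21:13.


Start: 1273 minutes from midnight
Subtract: 294 minutes
Remaining: 1273 - 294 = 979
Hours: 16, Minutes: 19

16:19


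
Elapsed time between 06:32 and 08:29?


End time in minutes: 8×60 + 29 = 509
Start time in minutes: 6×60 + 32 = 392
Difference = 509 - 392 = 117 minutes
= 1 hours 57 minutes

1h 57m


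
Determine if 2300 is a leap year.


No

Rules: divisible by 4 AND (not by 100 OR by 400)
2300 ÷ 4 = 575 exactly → divisible by 4
2300 ÷ 100 = 23 exactly → divisible by 100
2300 ÷ 400 = 5 remainder 300 → not divisible by 400
Divisible by 100 but not by 400 → not a leap year


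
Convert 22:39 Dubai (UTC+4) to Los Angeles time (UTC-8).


Time difference = UTC-8 - UTC+4 = -12 hours
New hour = (22 -12) mod 24
= 10 mod 24 = 10
Minutes unchanged → 10:39

10:39


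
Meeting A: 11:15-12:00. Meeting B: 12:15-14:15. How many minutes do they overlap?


0 minutes

Meeting A: 675-720 (in minutes from midnight)
Meeting B: 735-855
Overlap start = max(675, 735) = 735
Overlap end = min(720, 855) = 720
Overlap = max(0, 720 - 735) = 0 min


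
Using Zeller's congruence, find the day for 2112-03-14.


Monday

Zeller's congruence:
q=14, m=3, k=12, j=21
h = (14 + ⌊13×4/5⌋ + 12 + ⌊12/4⌋ + ⌊21/4⌋ - 2×21) mod 7
= (14 + 10 + 12 + 3 + 5 - 42) mod 7
= 2 mod 7 = 2
h=2 → Monday


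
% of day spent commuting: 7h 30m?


31.3%

Time: 450 minutes
Day: 1440 minutes
Percentage = (450/1440) × 100 ≈ 31.3%


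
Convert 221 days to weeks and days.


Weeks: 221 ÷ 7 = 31 remainder 4

31 weeks 4 days


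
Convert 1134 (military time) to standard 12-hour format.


Hour: 11
11 < 12 → AM

11:34 AM


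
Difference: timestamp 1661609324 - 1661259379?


349945 seconds (97.2 hours / 4.05 days)

Difference = 1661609324 - 1661259379 = 349945 seconds
In hours: 349945 / 3600 ≈ 97.2
In days: 349945 / 86400 ≈ 4.05


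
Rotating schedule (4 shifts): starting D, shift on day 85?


Shifts: A, B, C, D
Start: D (index 3)
Day 85: (3 + 85 - 1) mod 4
= 87 mod 4
= 3
Index 3 → shift D

Shift D


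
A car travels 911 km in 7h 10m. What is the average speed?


Distance: 911 km
Time: 7h 10m = 430 min = 430/60 = 43/6 hours
Speed = 911 ÷ (43/6) = 911 × 6 / 43 = 5466/43 ≈ 127.1 km/h

127.1 km/h


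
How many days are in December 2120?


31 days

Month: December (month 12)
December has 31 days


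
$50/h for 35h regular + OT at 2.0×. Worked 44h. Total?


Regular: 35h × $50 = $1750.00
Overtime: 44 - 35 = 9h
OT pay: 9h × $50 × 2.0 = $900.00
Total = $1750.00 + $900.00 = $2650.00

$2650.00


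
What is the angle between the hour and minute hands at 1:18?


69.0°

Hour hand = 1×30 + 18×0.5 = 39.0°
Minute hand = 18×6 = 108°
Difference = |39.0 - 108| = 69.0°


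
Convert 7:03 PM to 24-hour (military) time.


19:03

Input: 7:03 PM
PM: 7 + 12 = 19


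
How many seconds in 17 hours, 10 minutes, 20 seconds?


Hours: 17 × 3600 = 61200
Minutes: 10 × 60 = 600
Seconds: 20
Total = 61200 + 600 + 20 = 61820

61820 seconds


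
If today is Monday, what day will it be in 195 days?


Sunday

Start: Monday (index 0)
(0 + 195) mod 7
= 195 mod 7
= 6
Index 6 → Sunday


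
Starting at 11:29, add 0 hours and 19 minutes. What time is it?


Start: 689 minutes from midnight
Add: 19 minutes
Total: 708 minutes
Hours: 708 ÷ 60 = 11 remainder 48

11:48


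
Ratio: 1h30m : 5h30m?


3:11 (0.27)

Duration 1: 90 minutes
Duration 2: 330 minutes
Ratio = 90:330
GCD = 30
Simplified = 3:11
As a decimal: 3/11 ≈ 0.27


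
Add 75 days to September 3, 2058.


November 17, 2058

Start: September 3, 2058
Add 75 days
September 3 → October 1: 30 - 3 + 1 = 28 days (75 - 28 = 47 left)
October 1 → November 1: 31 - 1 + 1 = 31 days (47 - 31 = 16 left)
November 1 + 16 = November 17, 2058


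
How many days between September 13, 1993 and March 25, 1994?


193 days

From September 13, 1993 to March 25, 1994
Rest of September 1993: 30 - 13 = 17
Full months: October 31, November 30, December 31, January 31, February 1994 28
Days into March 1994: 25
Total = 17 + 31 + 30 + 31 + 31 + 28 + 25 = 193 days


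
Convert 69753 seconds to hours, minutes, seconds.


19h 22m 33s

Hours: 69753 ÷ 3600 = 19 remainder 1353
Minutes: 1353 ÷ 60 = 22 remainder 33
Seconds: 33


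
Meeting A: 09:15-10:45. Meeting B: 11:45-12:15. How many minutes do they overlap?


Meeting A: 555-645 (in minutes from midnight)
Meeting B: 705-735
Overlap start = max(555, 705) = 705
Overlap end = min(645, 735) = 645
Overlap = max(0, 645 - 705) = 0 min

0 minutes


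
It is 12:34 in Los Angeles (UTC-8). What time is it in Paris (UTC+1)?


Time difference = UTC+1 - UTC-8 = +9 hours
New hour = (12 + 9) mod 24
= 21 mod 24 = 21
Minutes unchanged → 21:34

21:34


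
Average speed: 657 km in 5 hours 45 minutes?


114.3 km/h

Distance: 657 km
Time: 5h 45m = 345 min = 345/60 = 23/4 hours
Speed = 657 ÷ (23/4) = 657 × 4 / 23 = 2628/23 ≈ 114.3 km/h


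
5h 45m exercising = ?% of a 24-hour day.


Time: 345 minutes
Day: 1440 minutes
Percentage = (345/1440) × 100 ≈ 24.0%

24.0%


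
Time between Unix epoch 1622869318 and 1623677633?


Difference = 1623677633 - 1622869318 = 808315 seconds
In hours: 808315 / 3600 ≈ 224.5
In days: 808315 / 86400 ≈ 9.36

808315 seconds (224.5 hours / 9.36 days)


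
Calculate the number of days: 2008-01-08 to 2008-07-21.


From January 8, 2008 to July 21, 2008
Rest of January 2008: 31 - 8 = 23
Full months: February 2008 29, March 31, April 30, May 31, June 30
Days into July 2008: 21
Total = 23 + 29 + 31 + 30 + 31 + 30 + 21 = 195 days

195 days


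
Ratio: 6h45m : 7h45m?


Duration 1: 405 minutes
Duration 2: 465 minutes
Ratio = 405:465
GCD = 15
Simplified = 27:31
As a decimal: 27/31 ≈ 0.87

27:31 (0.87)


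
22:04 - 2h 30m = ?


Start: 1324 minutes from midnight
Subtract: 150 minutes
Remaining: 1324 - 150 = 1174
Hours: 19, Minutes: 34

19:34


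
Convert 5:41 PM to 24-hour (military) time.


Input: 5:41 PM
PM: 5 + 12 = 17

17:41


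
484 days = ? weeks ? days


Weeks: 484 ÷ 7 = 69 remainder 1

69 weeks 1 days


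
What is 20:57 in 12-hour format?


8:57 PM

Hour: 20
20 - 12 = 8 → PM


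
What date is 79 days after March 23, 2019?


June 10, 2019

Start: March 23, 2019
Add 79 days
March 23 → April 1: 31 - 23 + 1 = 9 days (79 - 9 = 70 left)
April 1 → May 1: 30 - 1 + 1 = 30 days (70 - 30 = 40 left)
May 1 → June 1: 31 - 1 + 1 = 31 days (40 - 31 = 9 left)
June 1 + 9 = June 10, 2019


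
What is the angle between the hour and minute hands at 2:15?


22.5°

Hour hand = 2×30 + 15×0.5 = 67.5°
Minute hand = 15×6 = 90°
Difference = |67.5 - 90| = 22.5°


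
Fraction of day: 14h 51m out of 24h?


0.6188 (61.88%)

Total minutes: 14×60 + 51 = 891
Day = 24×60 = 1440 minutes
Fraction = 891/1440 ≈ 0.6188
As a percentage: 891/1440 × 100 ≈ 61.88%


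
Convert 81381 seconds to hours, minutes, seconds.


Hours: 81381 ÷ 3600 = 22 remainder 2181
Minutes: 2181 ÷ 60 = 36 remainder 21
Seconds: 21

22h 36m 21s


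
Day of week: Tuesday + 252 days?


Start: Tuesday (index 1)
(1 + 252) mod 7
= 253 mod 7
= 1
Index 1 → Tuesday

Tuesday


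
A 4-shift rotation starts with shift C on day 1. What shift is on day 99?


Shift A

Shifts: A, B, C, D
Start: C (index 2)
Day 99: (2 + 99 - 1) mod 4
= 100 mod 4
= 0
Index 0 → shift A


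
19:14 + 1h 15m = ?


20:29

Start: 1154 minutes from midnight
Add: 75 minutes
Total: 1229 minutes
Hours: 1229 ÷ 60 = 20 remainder 29


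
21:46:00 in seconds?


78360 seconds

Hours: 21 × 3600 = 75600
Minutes: 46 × 60 = 2760
Seconds: 0
Total = 75600 + 2760 + 0 = 78360


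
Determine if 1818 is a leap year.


Rules: divisible by 4 AND (not by 100 OR by 400)
1818 ÷ 4 = 454 remainder 2 → not divisible by 4
Not divisible by 4 → not a leap year

No


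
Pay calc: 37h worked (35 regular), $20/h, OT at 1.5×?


Regular: 35h × $20 = $700.00
Overtime: 37 - 35 = 2h
OT pay: 2h × $20 × 1.5 = $60.00
Total = $700.00 + $60.00 = $760.00

$760.00


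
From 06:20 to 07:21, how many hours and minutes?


1h 1m

End time in minutes: 7×60 + 21 = 441
Start time in minutes: 6×60 + 20 = 380
Difference = 441 - 380 = 61 minutes
= 1 hours 1 minutes


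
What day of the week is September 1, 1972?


Zeller's congruence:
q=1, m=9, k=72, j=19
h = (1 + ⌊13×10/5⌋ + 72 + ⌊72/4⌋ + ⌊19/4⌋ - 2×19) mod 7
= (1 + 26 + 72 + 18 + 4 - 38) mod 7
= 83 mod 7 = 6
h=6 → Friday

Friday


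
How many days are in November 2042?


Month: November (month 11)
November has 30 days

30 days


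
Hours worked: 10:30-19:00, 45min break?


7h 45m (465 minutes)

Total time = (19×60+0) - (10×60+30)
= 1140 - 630 = 510 min
Minus break: 510 - 45 = 465 min
= 7h 45m


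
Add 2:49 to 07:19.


10:08

Start: 439 minutes from midnight
Add: 169 minutes
Total: 608 minutes
Hours: 608 ÷ 60 = 10 remainder 8


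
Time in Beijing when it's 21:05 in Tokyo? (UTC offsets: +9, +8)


20:05

Time difference = UTC+8 - UTC+9 = -1 hours
New hour = (21 -1) mod 24
= 20 mod 24 = 20
Minutes unchanged → 20:05


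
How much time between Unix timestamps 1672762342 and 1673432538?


670196 seconds (186.2 hours / 7.76 days)

Difference = 1673432538 - 1672762342 = 670196 seconds
In hours: 670196 / 3600 ≈ 186.2
In days: 670196 / 86400 ≈ 7.76


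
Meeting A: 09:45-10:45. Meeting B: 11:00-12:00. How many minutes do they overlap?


Meeting A: 585-645 (in minutes from midnight)
Meeting B: 660-720
Overlap start = max(585, 660) = 660
Overlap end = min(645, 720) = 645
Overlap = max(0, 645 - 660) = 0 min

0 minutes


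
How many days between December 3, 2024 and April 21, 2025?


139 days

From December 3, 2024 to April 21, 2025
Rest of December 2024: 31 - 3 = 28
Full months: January 31, February 2025 28, March 31
Days into April 2025: 21
Total = 28 + 31 + 28 + 31 + 21 = 139 days


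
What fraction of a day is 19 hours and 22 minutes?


0.8069 (80.69%)

Total minutes: 19×60 + 22 = 1162
Day = 24×60 = 1440 minutes
Fraction = 1162/1440 ≈ 0.8069
As a percentage: 1162/1440 × 100 ≈ 80.69%


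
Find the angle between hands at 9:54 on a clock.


27.0°

Hour hand = 9×30 + 54×0.5 = 297.0°
Minute hand = 54×6 = 324°
Difference = |297.0 - 324| = 27.0°


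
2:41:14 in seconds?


9674 seconds

Hours: 2 × 3600 = 7200
Minutes: 41 × 60 = 2460
Seconds: 14
Total = 7200 + 2460 + 14 = 9674


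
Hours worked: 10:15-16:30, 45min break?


5h 30m (330 minutes)

Total time = (16×60+30) - (10×60+15)
= 990 - 615 = 375 min
Minus break: 375 - 45 = 330 min
= 5h 30m


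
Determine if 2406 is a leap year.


Rules: divisible by 4 AND (not by 100 OR by 400)
2406 ÷ 4 = 601 remainder 2 → not divisible by 4
Not divisible by 4 → not a leap year

No


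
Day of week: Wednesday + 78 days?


Thursday

Start: Wednesday (index 2)
(2 + 78) mod 7
= 80 mod 7
= 3
Index 3 → Thursday


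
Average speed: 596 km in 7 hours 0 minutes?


85.1 km/h

Distance: 596 km
Time: 7 hours
Speed = 596 / 7 ≈ 85.1 km/h


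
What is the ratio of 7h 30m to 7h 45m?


Duration 1: 450 minutes
Duration 2: 465 minutes
Ratio = 450:465
GCD = 15
Simplified = 30:31
As a decimal: 30/31 ≈ 0.97

30:31 (0.97)


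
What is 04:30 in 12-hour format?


4:30 AM

Hour: 4
4 < 12 → AM


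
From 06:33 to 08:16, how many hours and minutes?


End time in minutes: 8×60 + 16 = 496
Start time in minutes: 6×60 + 33 = 393
Difference = 496 - 393 = 103 minutes
= 1 hours 43 minutes

1h 43m


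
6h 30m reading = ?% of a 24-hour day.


Time: 390 minutes
Day: 1440 minutes
Percentage = (390/1440) × 100 ≈ 27.1%

27.1%


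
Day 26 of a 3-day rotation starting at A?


Shift B

Shifts: A, B, C
Start: A (index 0)
Day 26: (0 + 26 - 1) mod 3
= 25 mod 3
= 1
Index 1 → shift B


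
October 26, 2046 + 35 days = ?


Start: October 26, 2046
Add 35 days
October 26 → November 1: 31 - 26 + 1 = 6 days (35 - 6 = 29 left)
November 1 + 29 = November 30, 2046

November 30, 2046


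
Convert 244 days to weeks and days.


34 weeks 6 days

Weeks: 244 ÷ 7 = 34 remainder 6


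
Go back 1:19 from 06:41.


05:22

Start: 401 minutes from midnight
Subtract: 79 minutes
Remaining: 401 - 79 = 322
Hours: 5, Minutes: 22


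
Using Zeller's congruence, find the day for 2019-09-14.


Zeller's congruence:
q=14, m=9, k=19, j=20
h = (14 + ⌊13×10/5⌋ + 19 + ⌊19/4⌋ + ⌊20/4⌋ - 2×20) mod 7
= (14 + 26 + 19 + 4 + 5 - 40) mod 7
= 28 mod 7 = 0
h=0 → Saturday

Saturday


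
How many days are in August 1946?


31 days

Month: August (month 8)
August has 31 days


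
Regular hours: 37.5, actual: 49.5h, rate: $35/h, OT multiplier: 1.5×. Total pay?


Regular: 37.5h × $35 = $1312.50
Overtime: 49.5 - 37.5 = 12.0h
OT pay: 12.0h × $35 × 1.5 = $630.00
Total = $1312.50 + $630.00 = $1942.50

$1942.50


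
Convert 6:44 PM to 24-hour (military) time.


Input: 6:44 PM
PM: 6 + 12 = 18

18:44


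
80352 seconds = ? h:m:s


22h 19m 12s

Hours: 80352 ÷ 3600 = 22 remainder 1152
Minutes: 1152 ÷ 60 = 19 remainder 12
Seconds: 12


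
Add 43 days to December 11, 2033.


January 23, 2034

Start: December 11, 2033
Add 43 days
December 11 → January 1: 31 - 11 + 1 = 21 days (43 - 21 = 22 left)
January 1 + 22 = January 23, 2034


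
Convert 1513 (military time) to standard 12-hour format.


Hour: 15
15 - 12 = 3 → PM

3:13 PM


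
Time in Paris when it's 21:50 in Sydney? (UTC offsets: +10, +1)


Time difference = UTC+1 - UTC+10 = -9 hours
New hour = (21 -9) mod 24
= 12 mod 24 = 12
Minutes unchanged → 12:50

12:50


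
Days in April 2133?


30 days

Month: April (month 4)
April has 30 days


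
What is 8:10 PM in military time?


Input: 8:10 PM
PM: 8 + 12 = 20

20:10


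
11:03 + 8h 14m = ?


Start: 663 minutes from midnight
Add: 494 minutes
Total: 1157 minutes
Hours: 1157 ÷ 60 = 19 remainder 17

19:17


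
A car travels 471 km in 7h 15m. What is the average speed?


65.0 km/h

Distance: 471 km
Time: 7h 15m = 435 min = 435/60 = 29/4 hours
Speed = 471 ÷ (29/4) = 471 × 4 / 29 = 1884/29 ≈ 65.0 km/h


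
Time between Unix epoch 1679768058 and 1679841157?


Difference = 1679841157 - 1679768058 = 73099 seconds
In hours: 73099 / 3600 ≈ 20.3
In days: 73099 / 86400 ≈ 0.85

73099 seconds (20.3 hours / 0.85 days)


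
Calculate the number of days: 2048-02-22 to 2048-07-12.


From February 22, 2048 to July 12, 2048
Rest of February 2048: 29 - 22 = 7
Full months: March 31, April 30, May 31, June 30
Days into July 2048: 12
Total = 7 + 31 + 30 + 31 + 30 + 12 = 141 days

141 days


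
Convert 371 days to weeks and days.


Weeks: 371 ÷ 7 = 53 remainder 0

53 weeks 0 days


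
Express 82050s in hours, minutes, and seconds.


Hours: 82050 ÷ 3600 = 22 remainder 2850
Minutes: 2850 ÷ 60 = 47 remainder 30
Seconds: 30

22h 47m 30s


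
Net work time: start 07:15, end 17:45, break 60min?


Total time = (17×60+45) - (7×60+15)
= 1065 - 435 = 630 min
Minus break: 630 - 60 = 570 min
= 9h 30m

9h 30m (570 minutes)


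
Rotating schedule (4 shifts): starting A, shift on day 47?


Shifts: A, B, C, D
Start: A (index 0)
Day 47: (0 + 47 - 1) mod 4
= 46 mod 4
= 2
Index 2 → shift C

Shift C


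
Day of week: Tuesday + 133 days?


Tuesday

Start: Tuesday (index 1)
(1 + 133) mod 7
= 134 mod 7
= 1
Index 1 → Tuesday


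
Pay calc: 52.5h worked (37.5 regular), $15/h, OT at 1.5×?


Regular: 37.5h × $15 = $562.50
Overtime: 52.5 - 37.5 = 15.0h
OT pay: 15.0h × $15 × 1.5 = $337.50
Total = $562.50 + $337.50 = $900.00

$900.00


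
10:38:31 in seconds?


38311 seconds

Hours: 10 × 3600 = 36000
Minutes: 38 × 60 = 2280
Seconds: 31
Total = 36000 + 2280 + 31 = 38311


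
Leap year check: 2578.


No

Rules: divisible by 4 AND (not by 100 OR by 400)
2578 ÷ 4 = 644 remainder 2 → not divisible by 4
Not divisible by 4 → not a leap year
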